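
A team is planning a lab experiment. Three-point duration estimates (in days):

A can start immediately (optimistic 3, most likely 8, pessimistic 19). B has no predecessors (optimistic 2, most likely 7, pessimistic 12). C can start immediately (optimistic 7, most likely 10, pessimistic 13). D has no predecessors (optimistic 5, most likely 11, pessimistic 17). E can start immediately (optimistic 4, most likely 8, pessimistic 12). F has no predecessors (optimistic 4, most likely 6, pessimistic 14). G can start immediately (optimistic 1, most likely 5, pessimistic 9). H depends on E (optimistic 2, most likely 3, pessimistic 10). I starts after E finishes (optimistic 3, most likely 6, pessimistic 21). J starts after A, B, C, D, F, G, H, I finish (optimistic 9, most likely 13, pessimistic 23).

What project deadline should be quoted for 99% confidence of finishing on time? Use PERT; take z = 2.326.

39.4 days

te_A = (3 + 4·8 + 19)/6 = 54/6 = 9; σ²_A = ((19−3)/6)² = 7.111
te_B = (2 + 4·7 + 12)/6 = 42/6 = 7; σ²_B = ((12−2)/6)² = 2.778
te_C = (7 + 4·10 + 13)/6 = 60/6 = 10; σ²_C = ((13−7)/6)² = 1.000
te_D = (5 + 4·11 + 17)/6 = 66/6 = 11; σ²_D = ((17−5)/6)² = 4.000
te_E = (4 + 4·8 + 12)/6 = 48/6 = 8; σ²_E = ((12−4)/6)² = 1.778
te_F = (4 + 4·6 + 14)/6 = 42/6 = 7; σ²_F = ((14−4)/6)² = 2.778
te_G = (1 + 4·5 + 9)/6 = 30/6 = 5; σ²_G = ((9−1)/6)² = 1.778
te_H = (2 + 4·3 + 10)/6 = 24/6 = 4; σ²_H = ((10−2)/6)² = 1.778
te_I = (3 + 4·6 + 21)/6 = 48/6 = 8; σ²_I = ((21−3)/6)² = 9.000
te_J = (9 + 4·13 + 23)/6 = 84/6 = 14; σ²_J = ((23−9)/6)² = 5.444

Forward pass:
ES_A = 0; EF_A = 9
ES_B = 0; EF_B = 7
ES_C = 0; EF_C = 10
ES_D = 0; EF_D = 11
ES_E = 0; EF_E = 8
ES_F = 0; EF_F = 7
ES_G = 0; EF_G = 5
ES_H = 8; EF_H = 8+4 = 12
ES_I = 8; EF_I = 8+8 = 16
ES_J = max(EF_A=9, EF_B=7, EF_C=10, EF_D=11, EF_F=7, EF_G=5, EF_H=12, EF_I=16) = 16; EF_J = 16+14 = 30
Expected project duration μ = 30 days. Critical path: E → I → J.

Variance along critical path = 1.778 + 9.000 + 5.444 = 16.222; σ = 4.028 days.
D = μ + z·σ = 30 + 2.326·4.028 = 39.4 days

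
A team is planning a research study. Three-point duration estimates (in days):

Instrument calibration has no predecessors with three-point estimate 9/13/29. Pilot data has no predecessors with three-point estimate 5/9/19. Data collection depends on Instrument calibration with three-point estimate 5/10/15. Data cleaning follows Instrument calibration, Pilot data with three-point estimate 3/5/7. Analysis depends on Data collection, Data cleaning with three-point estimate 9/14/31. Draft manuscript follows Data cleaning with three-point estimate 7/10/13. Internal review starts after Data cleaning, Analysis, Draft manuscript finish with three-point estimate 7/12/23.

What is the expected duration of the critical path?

54 days

te_Instrument calibration = (9 + 4·13 + 29)/6 = 90/6 = 15
te_Pilot data = (5 + 4·9 + 19)/6 = 60/6 = 10
te_Data collection = (5 + 4·10 + 15)/6 = 60/6 = 10
te_Data cleaning = (3 + 4·5 + 7)/6 = 30/6 = 5
te_Analysis = (9 + 4·14 + 31)/6 = 96/6 = 16
te_Draft manuscript = (7 + 4·10 + 13)/6 = 60/6 = 10
te_Internal review = (7 + 4·12 + 23)/6 = 78/6 = 13

Forward pass:
ES_Instrument calibration = 0; EF_Instrument calibration = 15
ES_Pilot data = 0; EF_Pilot data = 10
ES_Data collection = 15; EF_Data collection = 15+10 = 25
ES_Data cleaning = max(EF_Instrument calibration=15, EF_Pilot data=10) = 15; EF_Data cleaning = 15+5 = 20
ES_Analysis = max(EF_Data collection=25, EF_Data cleaning=20) = 25; EF_Analysis = 25+16 = 41
ES_Draft manuscript = 20; EF_Draft manuscript = 20+10 = 30
ES_Internal review = max(EF_Data cleaning=20, EF_Analysis=41, EF_Draft manuscript=30) = 41; EF_Internal review = 41+13 = 54
Expected project duration μ = 54 days. Critical path: Instrument calibration → Data collection → Analysis → Internal review.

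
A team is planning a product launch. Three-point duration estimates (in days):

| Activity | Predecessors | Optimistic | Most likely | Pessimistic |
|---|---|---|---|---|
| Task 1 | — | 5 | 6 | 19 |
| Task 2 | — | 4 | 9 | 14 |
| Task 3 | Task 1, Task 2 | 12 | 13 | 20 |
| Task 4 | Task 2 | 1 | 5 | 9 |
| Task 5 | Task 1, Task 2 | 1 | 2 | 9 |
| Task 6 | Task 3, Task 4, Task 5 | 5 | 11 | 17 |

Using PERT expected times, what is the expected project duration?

34 days

te_Task 1 = (5 + 4·6 + 19)/6 = 48/6 = 8
te_Task 2 = (4 + 4·9 + 14)/6 = 54/6 = 9
te_Task 3 = (12 + 4·13 + 20)/6 = 84/6 = 14
te_Task 4 = (1 + 4·5 + 9)/6 = 30/6 = 5
te_Task 5 = (1 + 4·2 + 9)/6 = 18/6 = 3
te_Task 6 = (5 + 4·11 + 17)/6 = 66/6 = 11

Forward pass:
ES_Task 1 = 0; EF_Task 1 = 8
ES_Task 2 = 0; EF_Task 2 = 9
ES_Task 3 = max(EF_Task 1=8, EF_Task 2=9) = 9; EF_Task 3 = 9+14 = 23
ES_Task 4 = 9; EF_Task 4 = 9+5 = 14
ES_Task 5 = max(EF_Task 1=8, EF_Task 2=9) = 9; EF_Task 5 = 9+3 = 12
ES_Task 6 = max(EF_Task 3=23, EF_Task 4=14, EF_Task 5=12) = 23; EF_Task 6 = 23+11 = 34
Expected project duration μ = 34 days. Critical path: Task 2 → Task 3 → Task 6.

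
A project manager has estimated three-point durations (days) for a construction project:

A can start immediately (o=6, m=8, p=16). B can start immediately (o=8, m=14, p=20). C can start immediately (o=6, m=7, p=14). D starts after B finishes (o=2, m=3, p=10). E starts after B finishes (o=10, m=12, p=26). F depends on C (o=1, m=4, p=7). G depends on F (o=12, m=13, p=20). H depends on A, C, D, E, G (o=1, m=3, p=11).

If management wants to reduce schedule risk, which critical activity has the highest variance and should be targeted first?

E

te_A = (6 + 4·8 + 16)/6 = 54/6 = 9; σ²_A = ((16−6)/6)² = 2.778
te_B = (8 + 4·14 + 20)/6 = 84/6 = 14; σ²_B = ((20−8)/6)² = 4.000
te_C = (6 + 4·7 + 14)/6 = 48/6 = 8; σ²_C = ((14−6)/6)² = 1.778
te_D = (2 + 4·3 + 10)/6 = 24/6 = 4; σ²_D = ((10−2)/6)² = 1.778
te_E = (10 + 4·12 + 26)/6 = 84/6 = 14; σ²_E = ((26−10)/6)² = 7.111
te_F = (1 + 4·4 + 7)/6 = 24/6 = 4; σ²_F = ((7−1)/6)² = 1.000
te_G = (12 + 4·13 + 20)/6 = 84/6 = 14; σ²_G = ((20−12)/6)² = 1.778
te_H = (1 + 4·3 + 11)/6 = 24/6 = 4; σ²_H = ((11−1)/6)² = 2.778

Forward pass:
ES_A = 0; EF_A = 9
ES_B = 0; EF_B = 14
ES_C = 0; EF_C = 8
ES_D = 14; EF_D = 14+4 = 18
ES_E = 14; EF_E = 14+14 = 28
ES_F = 8; EF_F = 8+4 = 12
ES_G = 12; EF_G = 12+14 = 26
ES_H = max(EF_A=9, EF_C=8, EF_D=18, EF_E=28, EF_G=26) = 28; EF_H = 28+4 = 32
Expected project duration μ = 32 days. Critical path: B → E → H.

Variances on critical path: σ²_B=4.000, σ²_E=7.111, σ²_H=2.778.
Largest is σ²_E = 7.111.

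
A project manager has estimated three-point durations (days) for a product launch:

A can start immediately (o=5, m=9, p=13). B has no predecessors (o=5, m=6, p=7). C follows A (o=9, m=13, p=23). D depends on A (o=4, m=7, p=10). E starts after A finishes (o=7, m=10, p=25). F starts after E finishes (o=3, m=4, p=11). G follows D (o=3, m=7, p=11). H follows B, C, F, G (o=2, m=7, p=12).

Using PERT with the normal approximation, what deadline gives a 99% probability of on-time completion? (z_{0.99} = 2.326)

42.1 days

te_A = (5 + 4·9 + 13)/6 = 54/6 = 9; σ²_A = ((13−5)/6)² = 1.778
te_B = (5 + 4·6 + 7)/6 = 36/6 = 6; σ²_B = ((7−5)/6)² = 0.111
te_C = (9 + 4·13 + 23)/6 = 84/6 = 14; σ²_C = ((23−9)/6)² = 5.444
te_D = (4 + 4·7 + 10)/6 = 42/6 = 7; σ²_D = ((10−4)/6)² = 1.000
te_E = (7 + 4·10 + 25)/6 = 72/6 = 12; σ²_E = ((25−7)/6)² = 9.000
te_F = (3 + 4·4 + 11)/6 = 30/6 = 5; σ²_F = ((11−3)/6)² = 1.778
te_G = (3 + 4·7 + 11)/6 = 42/6 = 7; σ²_G = ((11−3)/6)² = 1.778
te_H = (2 + 4·7 + 12)/6 = 42/6 = 7; σ²_H = ((12−2)/6)² = 2.778

Forward pass:
ES_A = 0; EF_A = 9
ES_B = 0; EF_B = 6
ES_C = 9; EF_C = 9+14 = 23
ES_D = 9; EF_D = 9+7 = 16
ES_E = 9; EF_E = 9+12 = 21
ES_F = 21; EF_F = 21+5 = 26
ES_G = 16; EF_G = 16+7 = 23
ES_H = max(EF_B=6, EF_C=23, EF_F=26, EF_G=23) = 26; EF_H = 26+7 = 33
Expected project duration μ = 33 days. Critical path: A → E → F → H.

Variance along critical path = 1.778 + 9.000 + 1.778 + 2.778 = 15.333; σ = 3.916 days.
D = μ + z·σ = 33 + 2.326·3.916 = 42.1 days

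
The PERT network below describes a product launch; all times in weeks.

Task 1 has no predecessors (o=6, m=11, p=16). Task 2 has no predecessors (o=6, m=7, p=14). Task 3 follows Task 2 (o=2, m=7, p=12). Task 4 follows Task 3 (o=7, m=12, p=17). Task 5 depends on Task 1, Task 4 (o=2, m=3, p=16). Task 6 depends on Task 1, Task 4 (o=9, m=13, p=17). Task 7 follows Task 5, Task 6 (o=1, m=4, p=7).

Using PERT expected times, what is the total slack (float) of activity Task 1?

te_Task 1 = (6 + 4·11 + 16)/6 = 66/6 = 11
te_Task 2 = (6 + 4·7 + 14)/6 = 48/6 = 8
te_Task 3 = (2 + 4·7 + 12)/6 = 42/6 = 7
te_Task 4 = (7 + 4·12 + 17)/6 = 72/6 = 12
te_Task 5 = (2 + 4·3 + 16)/6 = 30/6 = 5
te_Task 6 = (9 + 4·13 + 17)/6 = 78/6 = 13
te_Task 7 = (1 + 4·4 + 7)/6 = 24/6 = 4

Forward pass:
ES_Task 1 = 0; EF_Task 1 = 11
ES_Task 2 = 0; EF_Task 2 = 8
ES_Task 3 = 8; EF_Task 3 = 8+7 = 15
ES_Task 4 = 15; EF_Task 4 = 15+12 = 27
ES_Task 5 = max(EF_Task 1=11, EF_Task 4=27) = 27; EF_Task 5 = 27+5 = 32
ES_Task 6 = max(EF_Task 1=11, EF_Task 4=27) = 27; EF_Task 6 = 27+13 = 40
ES_Task 7 = max(EF_Task 5=32, EF_Task 6=40) = 40; EF_Task 7 = 40+4 = 44
Expected project duration μ = 44 weeks. Critical path: Task 2 → Task 3 → Task 4 → Task 6 → Task 7.

Backward pass:
LF_Task 7 = 44; LS_Task 7 = 44−4 = 40
LF_Task 6 = LS_Task 7 = 40; LS_Task 6 = 40−13 = 27
LF_Task 5 = LS_Task 7 = 40; LS_Task 5 = 40−5 = 35
LF_Task 4 = min(LS_Task 5=35, LS_Task 6=27) = 27; LS_Task 4 = 27−12 = 15
LF_Task 3 = LS_Task 4 = 15; LS_Task 3 = 15−7 = 8
LF_Task 2 = LS_Task 3 = 8; LS_Task 2 = 8−8 = 0
LF_Task 1 = min(LS_Task 5=35, LS_Task 6=27) = 27; LS_Task 1 = 27−11 = 16
Slack_Task 1 = LS_Task 1 − ES_Task 1 = 16 − 0 = 16

16 weeks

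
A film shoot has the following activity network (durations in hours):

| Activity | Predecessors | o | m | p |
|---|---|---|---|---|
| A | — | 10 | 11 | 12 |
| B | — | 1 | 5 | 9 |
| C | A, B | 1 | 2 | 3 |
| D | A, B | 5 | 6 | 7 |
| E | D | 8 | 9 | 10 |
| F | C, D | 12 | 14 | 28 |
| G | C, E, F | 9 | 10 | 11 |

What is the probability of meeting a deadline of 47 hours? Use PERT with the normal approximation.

te_A = (10 + 4·11 + 12)/6 = 66/6 = 11; σ²_A = ((12−10)/6)² = 0.111
te_B = (1 + 4·5 + 9)/6 = 30/6 = 5; σ²_B = ((9−1)/6)² = 1.778
te_C = (1 + 4·2 + 3)/6 = 12/6 = 2; σ²_C = ((3−1)/6)² = 0.111
te_D = (5 + 4·6 + 7)/6 = 36/6 = 6; σ²_D = ((7−5)/6)² = 0.111
te_E = (8 + 4·9 + 10)/6 = 54/6 = 9; σ²_E = ((10−8)/6)² = 0.111
te_F = (12 + 4·14 + 28)/6 = 96/6 = 16; σ²_F = ((28−12)/6)² = 7.111
te_G = (9 + 4·10 + 11)/6 = 60/6 = 10; σ²_G = ((11−9)/6)² = 0.111

Forward pass:
ES_A = 0; EF_A = 11
ES_B = 0; EF_B = 5
ES_C = max(EF_A=11, EF_B=5) = 11; EF_C = 11+2 = 13
ES_D = max(EF_A=11, EF_B=5) = 11; EF_D = 11+6 = 17
ES_E = 17; EF_E = 17+9 = 26
ES_F = max(EF_C=13, EF_D=17) = 17; EF_F = 17+16 = 33
ES_G = max(EF_C=13, EF_E=26, EF_F=33) = 33; EF_G = 33+10 = 43
Expected project duration μ = 43 hours. Critical path: A → D → F → G.

Variance along critical path = 0.111 + 0.111 + 7.111 + 0.111 = 7.444; σ = √7.444 = 2.728 hours.
Z = (47 − 43) / 2.728 = 1.466
P(T ≤ 47) = Φ(1.466) ≈ 0.929

0.929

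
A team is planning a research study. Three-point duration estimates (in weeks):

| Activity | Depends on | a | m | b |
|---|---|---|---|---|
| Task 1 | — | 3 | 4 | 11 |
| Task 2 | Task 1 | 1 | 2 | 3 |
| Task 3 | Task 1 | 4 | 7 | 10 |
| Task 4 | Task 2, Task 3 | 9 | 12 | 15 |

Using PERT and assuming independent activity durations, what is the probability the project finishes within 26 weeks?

te_Task 1 = (3 + 4·4 + 11)/6 = 30/6 = 5; σ²_Task 1 = ((11−3)/6)² = 1.778
te_Task 2 = (1 + 4·2 + 3)/6 = 12/6 = 2; σ²_Task 2 = ((3−1)/6)² = 0.111
te_Task 3 = (4 + 4·7 + 10)/6 = 42/6 = 7; σ²_Task 3 = ((10−4)/6)² = 1.000
te_Task 4 = (9 + 4·12 + 15)/6 = 72/6 = 12; σ²_Task 4 = ((15−9)/6)² = 1.000

Forward pass:
ES_Task 1 = 0; EF_Task 1 = 5
ES_Task 2 = 5; EF_Task 2 = 5+2 = 7
ES_Task 3 = 5; EF_Task 3 = 5+7 = 12
ES_Task 4 = max(EF_Task 2=7, EF_Task 3=12) = 12; EF_Task 4 = 12+12 = 24
Expected project duration μ = 24 weeks. Critical path: Task 1 → Task 3 → Task 4.

Variance along critical path = 1.778 + 1.000 + 1.000 = 3.778; σ = √3.778 = 1.944 weeks.
Z = (26 − 24) / 1.944 = 1.029
P(T ≤ 26) = Φ(1.029) ≈ 0.848

0.848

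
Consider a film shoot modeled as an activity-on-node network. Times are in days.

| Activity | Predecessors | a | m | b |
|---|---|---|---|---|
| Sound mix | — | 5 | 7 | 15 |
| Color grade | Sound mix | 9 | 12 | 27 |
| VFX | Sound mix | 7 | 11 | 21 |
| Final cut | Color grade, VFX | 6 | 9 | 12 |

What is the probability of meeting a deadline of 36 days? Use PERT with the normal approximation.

te_Sound mix = (5 + 4·7 + 15)/6 = 48/6 = 8; σ²_Sound mix = ((15−5)/6)² = 2.778
te_Color grade = (9 + 4·12 + 27)/6 = 84/6 = 14; σ²_Color grade = ((27−9)/6)² = 9.000
te_VFX = (7 + 4·11 + 21)/6 = 72/6 = 12; σ²_VFX = ((21−7)/6)² = 5.444
te_Final cut = (6 + 4·9 + 12)/6 = 54/6 = 9; σ²_Final cut = ((12−6)/6)² = 1.000

Forward pass:
ES_Sound mix = 0; EF_Sound mix = 8
ES_Color grade = 8; EF_Color grade = 8+14 = 22
ES_VFX = 8; EF_VFX = 8+12 = 20
ES_Final cut = max(EF_Color grade=22, EF_VFX=20) = 22; EF_Final cut = 22+9 = 31
Expected project duration μ = 31 days. Critical path: Sound mix → Color grade → Final cut.

Variance along critical path = 2.778 + 9.000 + 1.000 = 12.778; σ = √12.778 = 3.575 days.
Z = (36 − 31) / 3.575 = 1.399
P(T ≤ 36) = Φ(1.399) ≈ 0.919

0.919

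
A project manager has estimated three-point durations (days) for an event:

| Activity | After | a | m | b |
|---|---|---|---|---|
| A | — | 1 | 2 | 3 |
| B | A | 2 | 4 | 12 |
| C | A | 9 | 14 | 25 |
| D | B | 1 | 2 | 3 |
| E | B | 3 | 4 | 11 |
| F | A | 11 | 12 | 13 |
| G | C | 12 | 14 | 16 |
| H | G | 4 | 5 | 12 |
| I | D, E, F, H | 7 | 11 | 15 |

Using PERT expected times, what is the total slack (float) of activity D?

te_A = (1 + 4·2 + 3)/6 = 12/6 = 2
te_B = (2 + 4·4 + 12)/6 = 30/6 = 5
te_C = (9 + 4·14 + 25)/6 = 90/6 = 15
te_D = (1 + 4·2 + 3)/6 = 12/6 = 2
te_E = (3 + 4·4 + 11)/6 = 30/6 = 5
te_F = (11 + 4·12 + 13)/6 = 72/6 = 12
te_G = (12 + 4·14 + 16)/6 = 84/6 = 14
te_H = (4 + 4·5 + 12)/6 = 36/6 = 6
te_I = (7 + 4·11 + 15)/6 = 66/6 = 11

Forward pass:
ES_A = 0; EF_A = 2
ES_B = 2; EF_B = 2+5 = 7
ES_C = 2; EF_C = 2+15 = 17
ES_D = 7; EF_D = 7+2 = 9
ES_E = 7; EF_E = 7+5 = 12
ES_F = 2; EF_F = 2+12 = 14
ES_G = 17; EF_G = 17+14 = 31
ES_H = 31; EF_H = 31+6 = 37
ES_I = max(EF_D=9, EF_E=12, EF_F=14, EF_H=37) = 37; EF_I = 37+11 = 48
Expected project duration μ = 48 days. Critical path: A → C → G → H → I.

Backward pass:
LF_I = 48; LS_I = 48−11 = 37
LF_H = LS_I = 37; LS_H = 37−6 = 31
LF_G = LS_H = 31; LS_G = 31−14 = 17
LF_F = LS_I = 37; LS_F = 37−12 = 25
LF_E = LS_I = 37; LS_E = 37−5 = 32
LF_D = LS_I = 37; LS_D = 37−2 = 35
LF_C = LS_G = 17; LS_C = 17−15 = 2
LF_B = min(LS_D=35, LS_E=32) = 32; LS_B = 32−5 = 27
LF_A = min(LS_B=27, LS_C=2, LS_F=25) = 2; LS_A = 2−2 = 0
Slack_D = LS_D − ES_D = 35 − 7 = 28

28 days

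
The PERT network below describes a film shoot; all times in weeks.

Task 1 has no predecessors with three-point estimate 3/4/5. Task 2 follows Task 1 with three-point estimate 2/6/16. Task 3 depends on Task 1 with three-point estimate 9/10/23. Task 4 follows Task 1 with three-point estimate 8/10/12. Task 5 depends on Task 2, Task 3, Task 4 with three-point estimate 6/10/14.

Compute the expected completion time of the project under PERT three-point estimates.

26 weeks

te_Task 1 = (3 + 4·4 + 5)/6 = 24/6 = 4
te_Task 2 = (2 + 4·6 + 16)/6 = 42/6 = 7
te_Task 3 = (9 + 4·10 + 23)/6 = 72/6 = 12
te_Task 4 = (8 + 4·10 + 12)/6 = 60/6 = 10
te_Task 5 = (6 + 4·10 + 14)/6 = 60/6 = 10

Forward pass:
ES_Task 1 = 0; EF_Task 1 = 4
ES_Task 2 = 4; EF_Task 2 = 4+7 = 11
ES_Task 3 = 4; EF_Task 3 = 4+12 = 16
ES_Task 4 = 4; EF_Task 4 = 4+10 = 14
ES_Task 5 = max(EF_Task 2=11, EF_Task 3=16, EF_Task 4=14) = 16; EF_Task 5 = 16+10 = 26
Expected project duration μ = 26 weeks. Critical path: Task 1 → Task 3 → Task 5.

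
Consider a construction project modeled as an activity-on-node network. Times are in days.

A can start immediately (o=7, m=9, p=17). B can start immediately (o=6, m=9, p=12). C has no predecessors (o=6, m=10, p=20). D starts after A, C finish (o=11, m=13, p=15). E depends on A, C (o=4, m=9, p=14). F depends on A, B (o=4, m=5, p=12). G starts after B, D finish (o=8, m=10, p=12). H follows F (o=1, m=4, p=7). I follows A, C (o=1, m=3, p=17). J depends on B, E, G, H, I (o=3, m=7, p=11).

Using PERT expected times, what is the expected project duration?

te_A = (7 + 4·9 + 17)/6 = 60/6 = 10
te_B = (6 + 4·9 + 12)/6 = 54/6 = 9
te_C = (6 + 4·10 + 20)/6 = 66/6 = 11
te_D = (11 + 4·13 + 15)/6 = 78/6 = 13
te_E = (4 + 4·9 + 14)/6 = 54/6 = 9
te_F = (4 + 4·5 + 12)/6 = 36/6 = 6
te_G = (8 + 4·10 + 12)/6 = 60/6 = 10
te_H = (1 + 4·4 + 7)/6 = 24/6 = 4
te_I = (1 + 4·3 + 17)/6 = 30/6 = 5
te_J = (3 + 4·7 + 11)/6 = 42/6 = 7

Forward pass:
ES_A = 0; EF_A = 10
ES_B = 0; EF_B = 9
ES_C = 0; EF_C = 11
ES_D = max(EF_A=10, EF_C=11) = 11; EF_D = 11+13 = 24
ES_E = max(EF_A=10, EF_C=11) = 11; EF_E = 11+9 = 20
ES_F = max(EF_A=10, EF_B=9) = 10; EF_F = 10+6 = 16
ES_G = max(EF_B=9, EF_D=24) = 24; EF_G = 24+10 = 34
ES_H = 16; EF_H = 16+4 = 20
ES_I = max(EF_A=10, EF_C=11) = 11; EF_I = 11+5 = 16
ES_J = max(EF_B=9, EF_E=20, EF_G=34, EF_H=20, EF_I=16) = 34; EF_J = 34+7 = 41
Expected project duration μ = 41 days. Critical path: C → D → G → J.

41 days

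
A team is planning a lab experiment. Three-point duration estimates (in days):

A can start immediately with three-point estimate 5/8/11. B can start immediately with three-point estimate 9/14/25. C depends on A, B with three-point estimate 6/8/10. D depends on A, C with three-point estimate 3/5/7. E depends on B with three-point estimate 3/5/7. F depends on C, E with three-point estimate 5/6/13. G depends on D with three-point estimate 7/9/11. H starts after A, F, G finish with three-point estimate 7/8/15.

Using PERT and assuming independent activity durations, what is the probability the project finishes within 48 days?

0.734

te_A = (5 + 4·8 + 11)/6 = 48/6 = 8; σ²_A = ((11−5)/6)² = 1.000
te_B = (9 + 4·14 + 25)/6 = 90/6 = 15; σ²_B = ((25−9)/6)² = 7.111
te_C = (6 + 4·8 + 10)/6 = 48/6 = 8; σ²_C = ((10−6)/6)² = 0.444
te_D = (3 + 4·5 + 7)/6 = 30/6 = 5; σ²_D = ((7−3)/6)² = 0.444
te_E = (3 + 4·5 + 7)/6 = 30/6 = 5; σ²_E = ((7−3)/6)² = 0.444
te_F = (5 + 4·6 + 13)/6 = 42/6 = 7; σ²_F = ((13−5)/6)² = 1.778
te_G = (7 + 4·9 + 11)/6 = 54/6 = 9; σ²_G = ((11−7)/6)² = 0.444
te_H = (7 + 4·8 + 15)/6 = 54/6 = 9; σ²_H = ((15−7)/6)² = 1.778

Forward pass:
ES_A = 0; EF_A = 8
ES_B = 0; EF_B = 15
ES_C = max(EF_A=8, EF_B=15) = 15; EF_C = 15+8 = 23
ES_D = max(EF_A=8, EF_C=23) = 23; EF_D = 23+5 = 28
ES_E = 15; EF_E = 15+5 = 20
ES_F = max(EF_C=23, EF_E=20) = 23; EF_F = 23+7 = 30
ES_G = 28; EF_G = 28+9 = 37
ES_H = max(EF_A=8, EF_F=30, EF_G=37) = 37; EF_H = 37+9 = 46
Expected project duration μ = 46 days. Critical path: B → C → D → G → H.

Variance along critical path = 7.111 + 0.444 + 0.444 + 0.444 + 1.778 = 10.222; σ = √10.222 = 3.197 days.
Z = (48 − 46) / 3.197 = 0.626
P(T ≤ 48) = Φ(0.626) ≈ 0.734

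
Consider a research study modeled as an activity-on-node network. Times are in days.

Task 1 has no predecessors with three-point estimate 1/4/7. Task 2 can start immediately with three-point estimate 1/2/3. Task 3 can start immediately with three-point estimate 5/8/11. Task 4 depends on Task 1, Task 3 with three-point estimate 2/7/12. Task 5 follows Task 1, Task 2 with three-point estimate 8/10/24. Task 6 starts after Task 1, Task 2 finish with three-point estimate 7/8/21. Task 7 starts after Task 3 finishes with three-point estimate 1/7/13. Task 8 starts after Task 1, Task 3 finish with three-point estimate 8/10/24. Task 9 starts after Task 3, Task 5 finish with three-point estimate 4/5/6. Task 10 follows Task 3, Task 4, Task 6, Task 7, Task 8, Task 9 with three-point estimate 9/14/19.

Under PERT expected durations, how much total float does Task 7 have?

te_Task 1 = (1 + 4·4 + 7)/6 = 24/6 = 4
te_Task 2 = (1 + 4·2 + 3)/6 = 12/6 = 2
te_Task 3 = (5 + 4·8 + 11)/6 = 48/6 = 8
te_Task 4 = (2 + 4·7 + 12)/6 = 42/6 = 7
te_Task 5 = (8 + 4·10 + 24)/6 = 72/6 = 12
te_Task 6 = (7 + 4·8 + 21)/6 = 60/6 = 10
te_Task 7 = (1 + 4·7 + 13)/6 = 42/6 = 7
te_Task 8 = (8 + 4·10 + 24)/6 = 72/6 = 12
te_Task 9 = (4 + 4·5 + 6)/6 = 30/6 = 5
te_Task 10 = (9 + 4·14 + 19)/6 = 84/6 = 14

Forward pass:
ES_Task 1 = 0; EF_Task 1 = 4
ES_Task 2 = 0; EF_Task 2 = 2
ES_Task 3 = 0; EF_Task 3 = 8
ES_Task 4 = max(EF_Task 1=4, EF_Task 3=8) = 8; EF_Task 4 = 8+7 = 15
ES_Task 5 = max(EF_Task 1=4, EF_Task 2=2) = 4; EF_Task 5 = 4+12 = 16
ES_Task 6 = max(EF_Task 1=4, EF_Task 2=2) = 4; EF_Task 6 = 4+10 = 14
ES_Task 7 = 8; EF_Task 7 = 8+7 = 15
ES_Task 8 = max(EF_Task 1=4, EF_Task 3=8) = 8; EF_Task 8 = 8+12 = 20
ES_Task 9 = max(EF_Task 3=8, EF_Task 5=16) = 16; EF_Task 9 = 16+5 = 21
ES_Task 10 = max(EF_Task 3=8, EF_Task 4=15, EF_Task 6=14, EF_Task 7=15, EF_Task 8=20, EF_Task 9=21) = 21; EF_Task 10 = 21+14 = 35
Expected project duration μ = 35 days. Critical path: Task 1 → Task 5 → Task 9 → Task 10.

Backward pass:
LF_Task 10 = 35; LS_Task 10 = 35−14 = 21
LF_Task 9 = LS_Task 10 = 21; LS_Task 9 = 21−5 = 16
LF_Task 8 = LS_Task 10 = 21; LS_Task 8 = 21−12 = 9
LF_Task 7 = LS_Task 10 = 21; LS_Task 7 = 21−7 = 14
LF_Task 6 = LS_Task 10 = 21; LS_Task 6 = 21−10 = 11
LF_Task 5 = LS_Task 9 = 16; LS_Task 5 = 16−12 = 4
LF_Task 4 = LS_Task 10 = 21; LS_Task 4 = 21−7 = 14
LF_Task 3 = min(LS_Task 4=14, LS_Task 7=14, LS_Task 8=9, LS_Task 9=16, LS_Task 10=21) = 9; LS_Task 3 = 9−8 = 1
LF_Task 2 = min(LS_Task 5=4, LS_Task 6=11) = 4; LS_Task 2 = 4−2 = 2
LF_Task 1 = min(LS_Task 4=14, LS_Task 5=4, LS_Task 6=11, LS_Task 8=9) = 4; LS_Task 1 = 4−4 = 0
Slack_Task 7 = LS_Task 7 − ES_Task 7 = 14 − 8 = 6

6 days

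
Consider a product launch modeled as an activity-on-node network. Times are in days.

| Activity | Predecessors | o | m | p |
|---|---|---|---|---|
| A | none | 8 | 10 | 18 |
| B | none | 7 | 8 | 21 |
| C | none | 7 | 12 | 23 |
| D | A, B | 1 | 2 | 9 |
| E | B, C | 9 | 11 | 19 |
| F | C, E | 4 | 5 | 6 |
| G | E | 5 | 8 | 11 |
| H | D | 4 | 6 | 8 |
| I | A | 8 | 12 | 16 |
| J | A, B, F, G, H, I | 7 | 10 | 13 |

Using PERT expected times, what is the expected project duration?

43 days

te_A = (8 + 4·10 + 18)/6 = 66/6 = 11
te_B = (7 + 4·8 + 21)/6 = 60/6 = 10
te_C = (7 + 4·12 + 23)/6 = 78/6 = 13
te_D = (1 + 4·2 + 9)/6 = 18/6 = 3
te_E = (9 + 4·11 + 19)/6 = 72/6 = 12
te_F = (4 + 4·5 + 6)/6 = 30/6 = 5
te_G = (5 + 4·8 + 11)/6 = 48/6 = 8
te_H = (4 + 4·6 + 8)/6 = 36/6 = 6
te_I = (8 + 4·12 + 16)/6 = 72/6 = 12
te_J = (7 + 4·10 + 13)/6 = 60/6 = 10

Forward pass:
ES_A = 0; EF_A = 11
ES_B = 0; EF_B = 10
ES_C = 0; EF_C = 13
ES_D = max(EF_A=11, EF_B=10) = 11; EF_D = 11+3 = 14
ES_E = max(EF_B=10, EF_C=13) = 13; EF_E = 13+12 = 25
ES_F = max(EF_C=13, EF_E=25) = 25; EF_F = 25+5 = 30
ES_G = 25; EF_G = 25+8 = 33
ES_H = 14; EF_H = 14+6 = 20
ES_I = 11; EF_I = 11+12 = 23
ES_J = max(EF_A=11, EF_B=10, EF_F=30, EF_G=33, EF_H=20, EF_I=23) = 33; EF_J = 33+10 = 43
Expected project duration μ = 43 days. Critical path: C → E → G → J.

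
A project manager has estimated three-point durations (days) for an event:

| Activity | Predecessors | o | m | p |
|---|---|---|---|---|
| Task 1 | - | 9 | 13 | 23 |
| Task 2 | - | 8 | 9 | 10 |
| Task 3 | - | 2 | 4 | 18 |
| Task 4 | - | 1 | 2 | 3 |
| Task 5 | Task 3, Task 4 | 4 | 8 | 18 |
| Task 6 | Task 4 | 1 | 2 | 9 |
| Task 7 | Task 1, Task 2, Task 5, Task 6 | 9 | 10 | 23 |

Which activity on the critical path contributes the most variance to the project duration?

Task 3

te_Task 1 = (9 + 4·13 + 23)/6 = 84/6 = 14; σ²_Task 1 = ((23−9)/6)² = 5.444
te_Task 2 = (8 + 4·9 + 10)/6 = 54/6 = 9; σ²_Task 2 = ((10−8)/6)² = 0.111
te_Task 3 = (2 + 4·4 + 18)/6 = 36/6 = 6; σ²_Task 3 = ((18−2)/6)² = 7.111
te_Task 4 = (1 + 4·2 + 3)/6 = 12/6 = 2; σ²_Task 4 = ((3−1)/6)² = 0.111
te_Task 5 = (4 + 4·8 + 18)/6 = 54/6 = 9; σ²_Task 5 = ((18−4)/6)² = 5.444
te_Task 6 = (1 + 4·2 + 9)/6 = 18/6 = 3; σ²_Task 6 = ((9−1)/6)² = 1.778
te_Task 7 = (9 + 4·10 + 23)/6 = 72/6 = 12; σ²_Task 7 = ((23−9)/6)² = 5.444

Forward pass:
ES_Task 1 = 0; EF_Task 1 = 14
ES_Task 2 = 0; EF_Task 2 = 9
ES_Task 3 = 0; EF_Task 3 = 6
ES_Task 4 = 0; EF_Task 4 = 2
ES_Task 5 = max(EF_Task 3=6, EF_Task 4=2) = 6; EF_Task 5 = 6+9 = 15
ES_Task 6 = 2; EF_Task 6 = 2+3 = 5
ES_Task 7 = max(EF_Task 1=14, EF_Task 2=9, EF_Task 5=15, EF_Task 6=5) = 15; EF_Task 7 = 15+12 = 27
Expected project duration μ = 27 days. Critical path: Task 3 → Task 5 → Task 7.

Variances on critical path: σ²_Task 3=7.111, σ²_Task 5=5.444, σ²_Task 7=5.444.
Largest is σ²_Task 3 = 7.111.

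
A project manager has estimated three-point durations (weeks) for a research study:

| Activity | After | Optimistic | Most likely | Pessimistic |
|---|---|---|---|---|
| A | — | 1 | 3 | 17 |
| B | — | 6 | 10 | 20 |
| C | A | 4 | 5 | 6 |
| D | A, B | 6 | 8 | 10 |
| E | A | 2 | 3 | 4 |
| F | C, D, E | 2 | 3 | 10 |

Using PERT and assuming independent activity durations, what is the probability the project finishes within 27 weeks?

0.926

te_A = (1 + 4·3 + 17)/6 = 30/6 = 5; σ²_A = ((17−1)/6)² = 7.111
te_B = (6 + 4·10 + 20)/6 = 66/6 = 11; σ²_B = ((20−6)/6)² = 5.444
te_C = (4 + 4·5 + 6)/6 = 30/6 = 5; σ²_C = ((6−4)/6)² = 0.111
te_D = (6 + 4·8 + 10)/6 = 48/6 = 8; σ²_D = ((10−6)/6)² = 0.444
te_E = (2 + 4·3 + 4)/6 = 18/6 = 3; σ²_E = ((4−2)/6)² = 0.111
te_F = (2 + 4·3 + 10)/6 = 24/6 = 4; σ²_F = ((10−2)/6)² = 1.778

Forward pass:
ES_A = 0; EF_A = 5
ES_B = 0; EF_B = 11
ES_C = 5; EF_C = 5+5 = 10
ES_D = max(EF_A=5, EF_B=11) = 11; EF_D = 11+8 = 19
ES_E = 5; EF_E = 5+3 = 8
ES_F = max(EF_C=10, EF_D=19, EF_E=8) = 19; EF_F = 19+4 = 23
Expected project duration μ = 23 weeks. Critical path: B → D → F.

Variance along critical path = 5.444 + 0.444 + 1.778 = 7.667; σ = √7.667 = 2.769 weeks.
Z = (27 − 23) / 2.769 = 1.445
P(T ≤ 27) = Φ(1.445) ≈ 0.926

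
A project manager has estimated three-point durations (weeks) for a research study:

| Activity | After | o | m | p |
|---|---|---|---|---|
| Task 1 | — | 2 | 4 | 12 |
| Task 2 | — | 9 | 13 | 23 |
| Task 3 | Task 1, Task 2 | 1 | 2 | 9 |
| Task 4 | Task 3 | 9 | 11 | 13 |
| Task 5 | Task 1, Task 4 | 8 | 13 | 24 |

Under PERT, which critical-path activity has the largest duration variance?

te_Task 1 = (2 + 4·4 + 12)/6 = 30/6 = 5; σ²_Task 1 = ((12−2)/6)² = 2.778
te_Task 2 = (9 + 4·13 + 23)/6 = 84/6 = 14; σ²_Task 2 = ((23−9)/6)² = 5.444
te_Task 3 = (1 + 4·2 + 9)/6 = 18/6 = 3; σ²_Task 3 = ((9−1)/6)² = 1.778
te_Task 4 = (9 + 4·11 + 13)/6 = 66/6 = 11; σ²_Task 4 = ((13−9)/6)² = 0.444
te_Task 5 = (8 + 4·13 + 24)/6 = 84/6 = 14; σ²_Task 5 = ((24−8)/6)² = 7.111

Forward pass:
ES_Task 1 = 0; EF_Task 1 = 5
ES_Task 2 = 0; EF_Task 2 = 14
ES_Task 3 = max(EF_Task 1=5, EF_Task 2=14) = 14; EF_Task 3 = 14+3 = 17
ES_Task 4 = 17; EF_Task 4 = 17+11 = 28
ES_Task 5 = max(EF_Task 1=5, EF_Task 4=28) = 28; EF_Task 5 = 28+14 = 42
Expected project duration μ = 42 weeks. Critical path: Task 2 → Task 3 → Task 4 → Task 5.

Variances on critical path: σ²_Task 2=5.444, σ²_Task 3=1.778, σ²_Task 4=0.444, σ²_Task 5=7.111.
Largest is σ²_Task 5 = 7.111.

Task 5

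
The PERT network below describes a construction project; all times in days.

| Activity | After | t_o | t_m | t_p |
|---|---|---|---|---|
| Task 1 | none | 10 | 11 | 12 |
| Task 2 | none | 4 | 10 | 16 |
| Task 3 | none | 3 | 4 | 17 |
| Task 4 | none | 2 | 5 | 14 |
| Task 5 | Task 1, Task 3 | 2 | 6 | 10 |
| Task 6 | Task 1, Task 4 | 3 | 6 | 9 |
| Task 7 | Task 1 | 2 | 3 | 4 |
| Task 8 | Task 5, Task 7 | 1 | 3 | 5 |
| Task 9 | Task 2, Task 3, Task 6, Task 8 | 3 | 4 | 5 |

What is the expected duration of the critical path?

te_Task 1 = (10 + 4·11 + 12)/6 = 66/6 = 11
te_Task 2 = (4 + 4·10 + 16)/6 = 60/6 = 10
te_Task 3 = (3 + 4·4 + 17)/6 = 36/6 = 6
te_Task 4 = (2 + 4·5 + 14)/6 = 36/6 = 6
te_Task 5 = (2 + 4·6 + 10)/6 = 36/6 = 6
te_Task 6 = (3 + 4·6 + 9)/6 = 36/6 = 6
te_Task 7 = (2 + 4·3 + 4)/6 = 18/6 = 3
te_Task 8 = (1 + 4·3 + 5)/6 = 18/6 = 3
te_Task 9 = (3 + 4·4 + 5)/6 = 24/6 = 4

Forward pass:
ES_Task 1 = 0; EF_Task 1 = 11
ES_Task 2 = 0; EF_Task 2 = 10
ES_Task 3 = 0; EF_Task 3 = 6
ES_Task 4 = 0; EF_Task 4 = 6
ES_Task 5 = max(EF_Task 1=11, EF_Task 3=6) = 11; EF_Task 5 = 11+6 = 17
ES_Task 6 = max(EF_Task 1=11, EF_Task 4=6) = 11; EF_Task 6 = 11+6 = 17
ES_Task 7 = 11; EF_Task 7 = 11+3 = 14
ES_Task 8 = max(EF_Task 5=17, EF_Task 7=14) = 17; EF_Task 8 = 17+3 = 20
ES_Task 9 = max(EF_Task 2=10, EF_Task 3=6, EF_Task 6=17, EF_Task 8=20) = 20; EF_Task 9 = 20+4 = 24
Expected project duration μ = 24 days. Critical path: Task 1 → Task 5 → Task 8 → Task 9.

24 days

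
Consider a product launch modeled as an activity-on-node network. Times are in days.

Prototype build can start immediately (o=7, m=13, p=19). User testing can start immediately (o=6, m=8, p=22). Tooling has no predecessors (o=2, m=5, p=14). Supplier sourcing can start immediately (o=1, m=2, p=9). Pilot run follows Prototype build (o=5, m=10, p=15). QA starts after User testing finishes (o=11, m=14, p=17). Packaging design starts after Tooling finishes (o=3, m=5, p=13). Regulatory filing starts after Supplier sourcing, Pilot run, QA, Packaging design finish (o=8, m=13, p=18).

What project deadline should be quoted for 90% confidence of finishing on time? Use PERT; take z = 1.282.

te_Prototype build = (7 + 4·13 + 19)/6 = 78/6 = 13; σ²_Prototype build = ((19−7)/6)² = 4.000
te_User testing = (6 + 4·8 + 22)/6 = 60/6 = 10; σ²_User testing = ((22−6)/6)² = 7.111
te_Tooling = (2 + 4·5 + 14)/6 = 36/6 = 6; σ²_Tooling = ((14−2)/6)² = 4.000
te_Supplier sourcing = (1 + 4·2 + 9)/6 = 18/6 = 3; σ²_Supplier sourcing = ((9−1)/6)² = 1.778
te_Pilot run = (5 + 4·10 + 15)/6 = 60/6 = 10; σ²_Pilot run = ((15−5)/6)² = 2.778
te_QA = (11 + 4·14 + 17)/6 = 84/6 = 14; σ²_QA = ((17−11)/6)² = 1.000
te_Packaging design = (3 + 4·5 + 13)/6 = 36/6 = 6; σ²_Packaging design = ((13−3)/6)² = 2.778
te_Regulatory filing = (8 + 4·13 + 18)/6 = 78/6 = 13; σ²_Regulatory filing = ((18−8)/6)² = 2.778

Forward pass:
ES_Prototype build = 0; EF_Prototype build = 13
ES_User testing = 0; EF_User testing = 10
ES_Tooling = 0; EF_Tooling = 6
ES_Supplier sourcing = 0; EF_Supplier sourcing = 3
ES_Pilot run = 13; EF_Pilot run = 13+10 = 23
ES_QA = 10; EF_QA = 10+14 = 24
ES_Packaging design = 6; EF_Packaging design = 6+6 = 12
ES_Regulatory filing = max(EF_Supplier sourcing=3, EF_Pilot run=23, EF_QA=24, EF_Packaging design=12) = 24; EF_Regulatory filing = 24+13 = 37
Expected project duration μ = 37 days. Critical path: User testing → QA → Regulatory filing.

Variance along critical path = 7.111 + 1.000 + 2.778 = 10.889; σ = 3.300 days.
D = μ + z·σ = 37 + 1.282·3.300 = 41.2 days

41.2 days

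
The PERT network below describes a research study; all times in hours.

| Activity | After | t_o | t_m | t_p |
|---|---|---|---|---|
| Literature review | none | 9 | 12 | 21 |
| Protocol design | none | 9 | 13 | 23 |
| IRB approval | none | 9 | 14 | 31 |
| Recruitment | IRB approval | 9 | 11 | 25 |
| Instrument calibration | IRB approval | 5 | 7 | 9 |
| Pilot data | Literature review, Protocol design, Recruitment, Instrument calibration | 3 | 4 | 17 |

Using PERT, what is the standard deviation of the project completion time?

5.10 hours

te_Literature review = (9 + 4·12 + 21)/6 = 78/6 = 13; σ²_Literature review = ((21−9)/6)² = 4.000
te_Protocol design = (9 + 4·13 + 23)/6 = 84/6 = 14; σ²_Protocol design = ((23−9)/6)² = 5.444
te_IRB approval = (9 + 4·14 + 31)/6 = 96/6 = 16; σ²_IRB approval = ((31−9)/6)² = 13.444
te_Recruitment = (9 + 4·11 + 25)/6 = 78/6 = 13; σ²_Recruitment = ((25−9)/6)² = 7.111
te_Instrument calibration = (5 + 4·7 + 9)/6 = 42/6 = 7; σ²_Instrument calibration = ((9−5)/6)² = 0.444
te_Pilot data = (3 + 4·4 + 17)/6 = 36/6 = 6; σ²_Pilot data = ((17−3)/6)² = 5.444

Forward pass:
ES_Literature review = 0; EF_Literature review = 13
ES_Protocol design = 0; EF_Protocol design = 14
ES_IRB approval = 0; EF_IRB approval = 16
ES_Recruitment = 16; EF_Recruitment = 16+13 = 29
ES_Instrument calibration = 16; EF_Instrument calibration = 16+7 = 23
ES_Pilot data = max(EF_Literature review=13, EF_Protocol design=14, EF_Recruitment=29, EF_Instrument calibration=23) = 29; EF_Pilot data = 29+6 = 35
Expected project duration μ = 35 hours. Critical path: IRB approval → Recruitment → Pilot data.

Variance along critical path = 13.444 + 7.111 + 5.444 = 26.000
σ = √26.000 = 5.099 hours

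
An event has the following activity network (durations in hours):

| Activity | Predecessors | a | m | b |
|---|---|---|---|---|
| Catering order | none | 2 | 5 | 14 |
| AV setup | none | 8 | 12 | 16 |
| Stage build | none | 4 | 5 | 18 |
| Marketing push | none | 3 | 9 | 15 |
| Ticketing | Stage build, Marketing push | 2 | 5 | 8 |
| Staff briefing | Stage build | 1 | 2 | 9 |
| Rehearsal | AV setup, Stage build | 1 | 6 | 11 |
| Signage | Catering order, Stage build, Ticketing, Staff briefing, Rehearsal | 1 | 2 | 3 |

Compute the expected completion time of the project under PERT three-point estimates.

te_Catering order = (2 + 4·5 + 14)/6 = 36/6 = 6
te_AV setup = (8 + 4·12 + 16)/6 = 72/6 = 12
te_Stage build = (4 + 4·5 + 18)/6 = 42/6 = 7
te_Marketing push = (3 + 4·9 + 15)/6 = 54/6 = 9
te_Ticketing = (2 + 4·5 + 8)/6 = 30/6 = 5
te_Staff briefing = (1 + 4·2 + 9)/6 = 18/6 = 3
te_Rehearsal = (1 + 4·6 + 11)/6 = 36/6 = 6
te_Signage = (1 + 4·2 + 3)/6 = 12/6 = 2

Forward pass:
ES_Catering order = 0; EF_Catering order = 6
ES_AV setup = 0; EF_AV setup = 12
ES_Stage build = 0; EF_Stage build = 7
ES_Marketing push = 0; EF_Marketing push = 9
ES_Ticketing = max(EF_Stage build=7, EF_Marketing push=9) = 9; EF_Ticketing = 9+5 = 14
ES_Staff briefing = 7; EF_Staff briefing = 7+3 = 10
ES_Rehearsal = max(EF_AV setup=12, EF_Stage build=7) = 12; EF_Rehearsal = 12+6 = 18
ES_Signage = max(EF_Catering order=6, EF_Stage build=7, EF_Ticketing=14, EF_Staff briefing=10, EF_Rehearsal=18) = 18; EF_Signage = 18+2 = 20
Expected project duration μ = 20 hours. Critical path: AV setup → Rehearsal → Signage.

20 hours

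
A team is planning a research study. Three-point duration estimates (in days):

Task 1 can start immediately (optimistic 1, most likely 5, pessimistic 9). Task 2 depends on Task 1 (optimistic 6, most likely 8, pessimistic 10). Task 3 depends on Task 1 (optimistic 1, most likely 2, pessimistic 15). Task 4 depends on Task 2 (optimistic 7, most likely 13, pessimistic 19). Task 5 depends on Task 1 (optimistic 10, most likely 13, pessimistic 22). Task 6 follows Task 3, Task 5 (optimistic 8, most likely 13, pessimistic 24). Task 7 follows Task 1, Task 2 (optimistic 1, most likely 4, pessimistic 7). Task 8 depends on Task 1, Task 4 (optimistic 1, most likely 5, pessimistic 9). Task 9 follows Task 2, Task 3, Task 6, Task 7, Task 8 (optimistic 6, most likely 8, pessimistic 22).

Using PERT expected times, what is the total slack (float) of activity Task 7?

16 days

te_Task 1 = (1 + 4·5 + 9)/6 = 30/6 = 5
te_Task 2 = (6 + 4·8 + 10)/6 = 48/6 = 8
te_Task 3 = (1 + 4·2 + 15)/6 = 24/6 = 4
te_Task 4 = (7 + 4·13 + 19)/6 = 78/6 = 13
te_Task 5 = (10 + 4·13 + 22)/6 = 84/6 = 14
te_Task 6 = (8 + 4·13 + 24)/6 = 84/6 = 14
te_Task 7 = (1 + 4·4 + 7)/6 = 24/6 = 4
te_Task 8 = (1 + 4·5 + 9)/6 = 30/6 = 5
te_Task 9 = (6 + 4·8 + 22)/6 = 60/6 = 10

Forward pass:
ES_Task 1 = 0; EF_Task 1 = 5
ES_Task 2 = 5; EF_Task 2 = 5+8 = 13
ES_Task 3 = 5; EF_Task 3 = 5+4 = 9
ES_Task 4 = 13; EF_Task 4 = 13+13 = 26
ES_Task 5 = 5; EF_Task 5 = 5+14 = 19
ES_Task 6 = max(EF_Task 3=9, EF_Task 5=19) = 19; EF_Task 6 = 19+14 = 33
ES_Task 7 = max(EF_Task 1=5, EF_Task 2=13) = 13; EF_Task 7 = 13+4 = 17
ES_Task 8 = max(EF_Task 1=5, EF_Task 4=26) = 26; EF_Task 8 = 26+5 = 31
ES_Task 9 = max(EF_Task 2=13, EF_Task 3=9, EF_Task 6=33, EF_Task 7=17, EF_Task 8=31) = 33; EF_Task 9 = 33+10 = 43
Expected project duration μ = 43 days. Critical path: Task 1 → Task 5 → Task 6 → Task 9.

Backward pass:
LF_Task 9 = 43; LS_Task 9 = 43−10 = 33
LF_Task 8 = LS_Task 9 = 33; LS_Task 8 = 33−5 = 28
LF_Task 7 = LS_Task 9 = 33; LS_Task 7 = 33−4 = 29
LF_Task 6 = LS_Task 9 = 33; LS_Task 6 = 33−14 = 19
LF_Task 5 = LS_Task 6 = 19; LS_Task 5 = 19−14 = 5
LF_Task 4 = LS_Task 8 = 28; LS_Task 4 = 28−13 = 15
LF_Task 3 = min(LS_Task 6=19, LS_Task 9=33) = 19; LS_Task 3 = 19−4 = 15
LF_Task 2 = min(LS_Task 4=15, LS_Task 7=29, LS_Task 9=33) = 15; LS_Task 2 = 15−8 = 7
LF_Task 1 = min(LS_Task 2=7, LS_Task 3=15, LS_Task 5=5, LS_Task 7=29, LS_Task 8=28) = 5; LS_Task 1 = 5−5 = 0
Slack_Task 7 = LS_Task 7 − ES_Task 7 = 29 − 13 = 16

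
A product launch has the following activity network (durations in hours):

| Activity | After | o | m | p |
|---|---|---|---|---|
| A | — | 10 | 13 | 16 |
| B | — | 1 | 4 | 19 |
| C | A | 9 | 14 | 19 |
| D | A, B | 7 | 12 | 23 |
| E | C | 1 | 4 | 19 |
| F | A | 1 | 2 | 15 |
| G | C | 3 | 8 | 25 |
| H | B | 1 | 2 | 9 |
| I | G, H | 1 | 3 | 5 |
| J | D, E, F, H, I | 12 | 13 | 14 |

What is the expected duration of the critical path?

53 hours

te_A = (10 + 4·13 + 16)/6 = 78/6 = 13
te_B = (1 + 4·4 + 19)/6 = 36/6 = 6
te_C = (9 + 4·14 + 19)/6 = 84/6 = 14
te_D = (7 + 4·12 + 23)/6 = 78/6 = 13
te_E = (1 + 4·4 + 19)/6 = 36/6 = 6
te_F = (1 + 4·2 + 15)/6 = 24/6 = 4
te_G = (3 + 4·8 + 25)/6 = 60/6 = 10
te_H = (1 + 4·2 + 9)/6 = 18/6 = 3
te_I = (1 + 4·3 + 5)/6 = 18/6 = 3
te_J = (12 + 4·13 + 14)/6 = 78/6 = 13

Forward pass:
ES_A = 0; EF_A = 13
ES_B = 0; EF_B = 6
ES_C = 13; EF_C = 13+14 = 27
ES_D = max(EF_A=13, EF_B=6) = 13; EF_D = 13+13 = 26
ES_E = 27; EF_E = 27+6 = 33
ES_F = 13; EF_F = 13+4 = 17
ES_G = 27; EF_G = 27+10 = 37
ES_H = 6; EF_H = 6+3 = 9
ES_I = max(EF_G=37, EF_H=9) = 37; EF_I = 37+3 = 40
ES_J = max(EF_D=26, EF_E=33, EF_F=17, EF_H=9, EF_I=40) = 40; EF_J = 40+13 = 53
Expected project duration μ = 53 hours. Critical path: A → C → G → I → J.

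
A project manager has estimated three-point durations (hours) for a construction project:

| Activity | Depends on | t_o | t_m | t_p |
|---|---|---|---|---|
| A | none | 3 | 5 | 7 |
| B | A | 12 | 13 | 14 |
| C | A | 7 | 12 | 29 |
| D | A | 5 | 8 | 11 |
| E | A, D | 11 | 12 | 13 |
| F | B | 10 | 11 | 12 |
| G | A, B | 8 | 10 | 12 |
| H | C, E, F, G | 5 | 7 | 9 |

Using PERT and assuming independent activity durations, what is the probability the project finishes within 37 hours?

te_A = (3 + 4·5 + 7)/6 = 30/6 = 5; σ²_A = ((7−3)/6)² = 0.444
te_B = (12 + 4·13 + 14)/6 = 78/6 = 13; σ²_B = ((14−12)/6)² = 0.111
te_C = (7 + 4·12 + 29)/6 = 84/6 = 14; σ²_C = ((29−7)/6)² = 13.444
te_D = (5 + 4·8 + 11)/6 = 48/6 = 8; σ²_D = ((11−5)/6)² = 1.000
te_E = (11 + 4·12 + 13)/6 = 72/6 = 12; σ²_E = ((13−11)/6)² = 0.111
te_F = (10 + 4·11 + 12)/6 = 66/6 = 11; σ²_F = ((12−10)/6)² = 0.111
te_G = (8 + 4·10 + 12)/6 = 60/6 = 10; σ²_G = ((12−8)/6)² = 0.444
te_H = (5 + 4·7 + 9)/6 = 42/6 = 7; σ²_H = ((9−5)/6)² = 0.444

Forward pass:
ES_A = 0; EF_A = 5
ES_B = 5; EF_B = 5+13 = 18
ES_C = 5; EF_C = 5+14 = 19
ES_D = 5; EF_D = 5+8 = 13
ES_E = max(EF_A=5, EF_D=13) = 13; EF_E = 13+12 = 25
ES_F = 18; EF_F = 18+11 = 29
ES_G = max(EF_A=5, EF_B=18) = 18; EF_G = 18+10 = 28
ES_H = max(EF_C=19, EF_E=25, EF_F=29, EF_G=28) = 29; EF_H = 29+7 = 36
Expected project duration μ = 36 hours. Critical path: A → B → F → H.

Variance along critical path = 0.444 + 0.111 + 0.111 + 0.444 = 1.111; σ = √1.111 = 1.054 hours.
Z = (37 − 36) / 1.054 = 0.949
P(T ≤ 37) = Φ(0.949) ≈ 0.829

0.829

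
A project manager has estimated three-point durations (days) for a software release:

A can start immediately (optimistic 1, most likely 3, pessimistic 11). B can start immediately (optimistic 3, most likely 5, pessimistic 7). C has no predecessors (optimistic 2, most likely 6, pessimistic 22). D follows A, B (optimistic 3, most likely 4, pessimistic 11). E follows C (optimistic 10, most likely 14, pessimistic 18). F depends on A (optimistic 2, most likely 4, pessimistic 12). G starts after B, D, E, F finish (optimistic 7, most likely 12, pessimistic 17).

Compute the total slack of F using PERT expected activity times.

13 days

te_A = (1 + 4·3 + 11)/6 = 24/6 = 4
te_B = (3 + 4·5 + 7)/6 = 30/6 = 5
te_C = (2 + 4·6 + 22)/6 = 48/6 = 8
te_D = (3 + 4·4 + 11)/6 = 30/6 = 5
te_E = (10 + 4·14 + 18)/6 = 84/6 = 14
te_F = (2 + 4·4 + 12)/6 = 30/6 = 5
te_G = (7 + 4·12 + 17)/6 = 72/6 = 12

Forward pass:
ES_A = 0; EF_A = 4
ES_B = 0; EF_B = 5
ES_C = 0; EF_C = 8
ES_D = max(EF_A=4, EF_B=5) = 5; EF_D = 5+5 = 10
ES_E = 8; EF_E = 8+14 = 22
ES_F = 4; EF_F = 4+5 = 9
ES_G = max(EF_B=5, EF_D=10, EF_E=22, EF_F=9) = 22; EF_G = 22+12 = 34
Expected project duration μ = 34 days. Critical path: C → E → G.

Backward pass:
LF_G = 34; LS_G = 34−12 = 22
LF_F = LS_G = 22; LS_F = 22−5 = 17
LF_E = LS_G = 22; LS_E = 22−14 = 8
LF_D = LS_G = 22; LS_D = 22−5 = 17
LF_C = LS_E = 8; LS_C = 8−8 = 0
LF_B = min(LS_D=17, LS_G=22) = 17; LS_B = 17−5 = 12
LF_A = min(LS_D=17, LS_F=17) = 17; LS_A = 17−4 = 13
Slack_F = LS_F − ES_F = 17 − 4 = 13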